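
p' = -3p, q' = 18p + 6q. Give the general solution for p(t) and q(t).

Coefficient matrix A = [[-3, 0], [18, 6]].
Characteristic polynomial det(A - λI) = λ^2 - 3λ - 18 = 0.
Eigenvalues λ = -3, 6.
For λ=-3: (A-λI) row 2 is [18, 9], so an eigenvector is (1, -2).
For λ=6: (A-λI) row 1 is [-9, 0], so an eigenvector is (0, 1).
General solution: K_1e^(-3t)(1,-2) + K_2e^(6t)(0,1).

p(t) = K_1e^(-3t), q(t) = -2K_1e^(-3t) + K_2e^(6t)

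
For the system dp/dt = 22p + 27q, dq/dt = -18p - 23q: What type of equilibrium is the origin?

A = [[22,27],[-18,-23]]; det(A-λI) = λ^2 + λ - 20.
λ = 4, -5: opposite signs.

saddle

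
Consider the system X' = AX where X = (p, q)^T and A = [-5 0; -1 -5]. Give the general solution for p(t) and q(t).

p(t) = K_2e^(-5t), q(t) = -K_1e^(-5t) - K_2te^(-5t) + 2K_2e^(-5t)

Coefficient matrix A = [[-5, 0], [-1, -5]].
Characteristic polynomial det(A - λI) = λ^2 + 10λ + 25 = 0.
Single eigenvalue λ = -5 with algebraic multiplicity 2.
Eigenvector v = (0,-1); generalized eigenvector w with (A-λI)w=v is (1,2).
General solution: e^(-5t)[K_1·v + K_2·(t·v + w)].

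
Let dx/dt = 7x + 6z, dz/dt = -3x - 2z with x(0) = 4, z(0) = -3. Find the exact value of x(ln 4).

A = [[7,6],[-3,-2]]; eigenvalues λ = 1, 4.
Eigenvectors: (-1,1) for λ=1, (-2,1) for λ=4.
From the initial condition, c_1 = -2, c_2 = -1.
x(ln 4) = (-2)(4^1)(-1) + (-1)(4^4)(-2) = 520.

520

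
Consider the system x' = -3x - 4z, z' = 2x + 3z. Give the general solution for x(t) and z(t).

x(t) = 2C_1e^(-t) - C_2e^(t), z(t) = -C_1e^(-t) + C_2e^(t)

Coefficient matrix A = [[-3, -4], [2, 3]].
Characteristic polynomial det(A - λI) = λ^2 - 1 = 0.
Eigenvalues λ = -1, 1.
For λ=-1: (A-λI) row 1 is [-2, -4], so an eigenvector is (2, -1).
For λ=1: (A-λI) row 1 is [-4, -4], so an eigenvector is (-1, 1).
General solution: C_1e^(-t)(2,-1) + C_2e^(t)(-1,1).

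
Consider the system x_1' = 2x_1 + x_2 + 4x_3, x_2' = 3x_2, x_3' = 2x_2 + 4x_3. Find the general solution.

Coefficient matrix A = [[2, 1, 4], [0, 3, 0], [0, 2, 4]].
det(A - λI) = 0 gives eigenvalues λ = 2, 3, 4.
For λ=2: eigenvector (1,0,0).
For λ=3: eigenvector (-7,1,-2).
For λ=4: eigenvector (2,0,1).
General solution: c_1e^(2t)(1,0,0) + c_2e^(3t)(-7,1,-2) + c_3e^(4t)(2,0,1).

x_1(t) = c_1e^(2t) - 7c_2e^(3t) + 2c_3e^(4t), x_2(t) = c_2e^(3t), x_3(t) = -2c_2e^(3t) + c_3e^(4t)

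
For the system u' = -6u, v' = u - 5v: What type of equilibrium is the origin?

stable node

A = [[-6,0],[1,-5]]; det(A-λI) = λ^2 + 11λ + 30.
λ = -6, -5: both negative.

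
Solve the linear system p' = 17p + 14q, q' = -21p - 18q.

p(t) = -2C_1e^(-4t) - C_2e^(3t), q(t) = 3C_1e^(-4t) + C_2e^(3t)

Coefficient matrix A = [[17, 14], [-21, -18]].
Characteristic polynomial det(A - λI) = λ^2 + λ - 12 = 0.
Eigenvalues λ = -4, 3.
For λ=-4: (A-λI) row 1 is [21, 14], so an eigenvector is (-2, 3).
For λ=3: (A-λI) row 1 is [14, 14], so an eigenvector is (-1, 1).
General solution: C_1e^(-4t)(-2,3) + C_2e^(3t)(-1,1).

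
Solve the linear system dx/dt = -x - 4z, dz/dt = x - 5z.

Coefficient matrix A = [[-1, -4], [1, -5]].
Characteristic polynomial det(A - λI) = λ^2 + 6λ + 9 = 0.
Single eigenvalue λ = -3 with algebraic multiplicity 2.
Eigenvector v = (-2,-1); generalized eigenvector w with (A-λI)w=v is (-1,0).
General solution: e^(-3t)[C_1·v + C_2·(t·v + w)].

x(t) = -2C_1e^(-3t) - 2C_2te^(-3t) - C_2e^(-3t), z(t) = -C_1e^(-3t) - C_2te^(-3t)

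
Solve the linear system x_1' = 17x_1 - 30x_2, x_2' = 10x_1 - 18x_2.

Coefficient matrix A = [[17, -30], [10, -18]].
Characteristic polynomial det(A - λI) = λ^2 + λ - 6 = 0.
Eigenvalues λ = -3, 2.
For λ=-3: (A-λI) row 1 is [20, -30], so an eigenvector is (-3, -2).
For λ=2: (A-λI) row 1 is [15, -30], so an eigenvector is (2, 1).
General solution: C_1e^(-3t)(-3,-2) + C_2e^(2t)(2,1).

x_1(t) = -3C_1e^(-3t) + 2C_2e^(2t), x_2(t) = -2C_1e^(-3t) + C_2e^(2t)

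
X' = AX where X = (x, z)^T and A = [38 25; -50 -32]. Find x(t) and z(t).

Coefficient matrix A = [[38, 25], [-50, -32]].
Characteristic polynomial det(A - λI) = λ^2 - 6λ + 34 = 0.
Eigenvalues λ = 3 ± 5i (complex conjugate pair).
For λ=3+5i: an eigenvector is (2,-3) - i(-1,1) = (2 + i, -3 - i).
A real fundamental pair from Re and Im of e^((3+5i)t)v: X_1 = e^(3t)(cos(5t)·(2,-3) + sin(5t)·(-1,1)), X_2 = e^(3t)(sin(5t)·(2,-3) - cos(5t)·(-1,1)).
General solution: c_1X_1 + c_2X_2.

x(t) = -c_1e^(3t)sin(5t) + 2c_1e^(3t)cos(5t) + 2c_2e^(3t)sin(5t) + c_2e^(3t)cos(5t), z(t) = c_1e^(3t)sin(5t) - 3c_1e^(3t)cos(5t) - 3c_2e^(3t)sin(5t) - c_2e^(3t)cos(5t)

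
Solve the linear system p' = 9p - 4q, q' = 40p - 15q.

Coefficient matrix A = [[9, -4], [40, -15]].
Characteristic polynomial det(A - λI) = λ^2 + 6λ + 25 = 0.
Eigenvalues λ = -3 ± 4i (complex conjugate pair).
For λ=-3+4i: an eigenvector is (0,1) - i(-1,-3) = (0 + i, 1 + 3i).
A real fundamental pair from Re and Im of e^((-3+4i)t)v: X_1 = e^(-3t)(cos(4t)·(0,1) + sin(4t)·(-1,-3)), X_2 = e^(-3t)(sin(4t)·(0,1) - cos(4t)·(-1,-3)).
General solution: C_1X_1 + C_2X_2.

p(t) = -C_1e^(-3t)sin(4t) + C_2e^(-3t)cos(4t), q(t) = -3C_1e^(-3t)sin(4t) + C_1e^(-3t)cos(4t) + C_2e^(-3t)sin(4t) + 3C_2e^(-3t)cos(4t)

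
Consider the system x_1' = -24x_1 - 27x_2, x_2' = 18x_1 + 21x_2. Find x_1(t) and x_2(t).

Coefficient matrix A = [[-24, -27], [18, 21]].
Characteristic polynomial det(A - λI) = λ^2 + 3λ - 18 = 0.
Eigenvalues λ = 3, -6.
For λ=3: (A-λI) row 1 is [-27, -27], so an eigenvector is (1, -1).
For λ=-6: (A-λI) row 1 is [-18, -27], so an eigenvector is (3, -2).
General solution: C_1e^(3t)(1,-1) + C_2e^(-6t)(3,-2).

x_1(t) = C_1e^(3t) + 3C_2e^(-6t), x_2(t) = -C_1e^(3t) - 2C_2e^(-6t)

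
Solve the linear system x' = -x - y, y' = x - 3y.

Coefficient matrix A = [[-1, -1], [1, -3]].
Characteristic polynomial det(A - λI) = λ^2 + 4λ + 4 = 0.
Single eigenvalue λ = -2 with algebraic multiplicity 2.
Eigenvector v = (1,1); generalized eigenvector w with (A-λI)w=v is (-1,-2).
General solution: e^(-2t)[C_1·v + C_2·(t·v + w)].

x(t) = C_1e^(-2t) + C_2te^(-2t) - C_2e^(-2t), y(t) = C_1e^(-2t) + C_2te^(-2t) - 2C_2e^(-2t)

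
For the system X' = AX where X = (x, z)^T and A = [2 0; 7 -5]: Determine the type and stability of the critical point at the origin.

saddle

A = [[2,0],[7,-5]]; det(A-λI) = λ^2 + 3λ - 10.
λ = 2, -5: opposite signs.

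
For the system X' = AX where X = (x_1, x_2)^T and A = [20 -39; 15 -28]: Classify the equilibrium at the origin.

A = [[20,-39],[15,-28]]; det(A-λI) = λ^2 + 8λ + 25.
λ = -4 ± 3i: negative real part.

stable spiral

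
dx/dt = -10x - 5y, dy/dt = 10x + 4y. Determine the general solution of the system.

Coefficient matrix A = [[-10, -5], [10, 4]].
Characteristic polynomial det(A - λI) = λ^2 + 6λ + 10 = 0.
Eigenvalues λ = -3 ± i (complex conjugate pair).
For λ=-3+i: an eigenvector is (1,-1) - i(-2,3) = (1 + 2i, -1 - 3i).
A real fundamental pair from Re and Im of e^((-3+i)t)v: X_1 = e^(-3t)(cos(t)·(1,-1) + sin(t)·(-2,3)), X_2 = e^(-3t)(sin(t)·(1,-1) - cos(t)·(-2,3)).
General solution: c_1X_1 + c_2X_2.

x(t) = -2c_1e^(-3t)sin(t) + c_1e^(-3t)cos(t) + c_2e^(-3t)sin(t) + 2c_2e^(-3t)cos(t), y(t) = 3c_1e^(-3t)sin(t) - c_1e^(-3t)cos(t) - c_2e^(-3t)sin(t) - 3c_2e^(-3t)cos(t)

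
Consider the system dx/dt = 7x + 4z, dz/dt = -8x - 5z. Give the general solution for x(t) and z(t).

x(t) = c_1e^(3t) - c_2e^(-t), z(t) = -c_1e^(3t) + 2c_2e^(-t)

Coefficient matrix A = [[7, 4], [-8, -5]].
Characteristic polynomial det(A - λI) = λ^2 - 2λ - 3 = 0.
Eigenvalues λ = 3, -1.
For λ=3: (A-λI) row 1 is [4, 4], so an eigenvector is (1, -1).
For λ=-1: (A-λI) row 1 is [8, 4], so an eigenvector is (-1, 2).
General solution: c_1e^(3t)(1,-1) + c_2e^(-t)(-1,2).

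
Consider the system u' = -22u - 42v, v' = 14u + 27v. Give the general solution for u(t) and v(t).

Coefficient matrix A = [[-22, -42], [14, 27]].
Characteristic polynomial det(A - λI) = λ^2 - 5λ - 6 = 0.
Eigenvalues λ = -1, 6.
For λ=-1: (A-λI) row 1 is [-21, -42], so an eigenvector is (-2, 1).
For λ=6: (A-λI) row 1 is [-28, -42], so an eigenvector is (3, -2).
General solution: c_1e^(-t)(-2,1) + c_2e^(6t)(3,-2).

u(t) = -2c_1e^(-t) + 3c_2e^(6t), v(t) = c_1e^(-t) - 2c_2e^(6t)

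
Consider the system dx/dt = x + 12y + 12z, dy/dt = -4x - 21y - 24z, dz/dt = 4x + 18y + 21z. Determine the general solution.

Coefficient matrix A = [[1, 12, 12], [-4, -21, -24], [4, 18, 21]].
det(A - λI) = 0 gives eigenvalues λ = -3, 3, 1.
For λ=-3: eigenvector (-3,2,-1).
For λ=3: eigenvector (0,1,-1).
For λ=1: eigenvector (1,2,-2).
General solution: c_1e^(-3t)(-3,2,-1) + c_2e^(3t)(0,1,-1) + c_3e^(t)(1,2,-2).

x(t) = -3c_1e^(-3t) + c_3e^(t), y(t) = 2c_1e^(-3t) + c_2e^(3t) + 2c_3e^(t), z(t) = -c_1e^(-3t) - c_2e^(3t) - 2c_3e^(t)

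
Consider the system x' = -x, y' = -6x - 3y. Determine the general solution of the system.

x(t) = K_1e^(-t), y(t) = -3K_1e^(-t) + K_2e^(-3t)

Coefficient matrix A = [[-1, 0], [-6, -3]].
Characteristic polynomial det(A - λI) = λ^2 + 4λ + 3 = 0.
Eigenvalues λ = -1, -3.
For λ=-1: (A-λI) row 2 is [-6, -2], so an eigenvector is (1, -3).
For λ=-3: (A-λI) row 1 is [2, 0], so an eigenvector is (0, 1).
General solution: K_1e^(-t)(1,-3) + K_2e^(-3t)(0,1).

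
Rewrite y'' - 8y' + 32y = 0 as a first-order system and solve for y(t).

Let x_1 = y, x_2 = y'. Then x_1' = x_2 and x_2' = -32x_1 + 8x_2.
A = [[0,1],[-32,8]]; det(A-λI) = λ^2 - 8λ + 32.
Eigenvalues λ = 4 ± 4i.

y(t) = C_1e^(4t)cos(4t) + C_2e^(4t)sin(4t)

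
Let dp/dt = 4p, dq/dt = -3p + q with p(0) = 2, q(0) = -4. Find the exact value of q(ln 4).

-520

A = [[4,0],[-3,1]]; eigenvalues λ = 1, 4.
Eigenvectors: (0,-1) for λ=1, (-1,1) for λ=4.
From the initial condition, c_1 = 2, c_2 = -2.
q(ln 4) = (2)(4^1)(-1) + (-2)(4^4)(1) = -520.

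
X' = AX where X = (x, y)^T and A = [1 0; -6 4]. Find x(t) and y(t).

x(t) = C_1e^(t), y(t) = 2C_1e^(t) - C_2e^(4t)

Coefficient matrix A = [[1, 0], [-6, 4]].
Characteristic polynomial det(A - λI) = λ^2 - 5λ + 4 = 0.
Eigenvalues λ = 1, 4.
For λ=1: (A-λI) row 2 is [-6, 3], so an eigenvector is (1, 2).
For λ=4: (A-λI) row 1 is [-3, 0], so an eigenvector is (0, -1).
General solution: C_1e^(t)(1,2) + C_2e^(4t)(0,-1).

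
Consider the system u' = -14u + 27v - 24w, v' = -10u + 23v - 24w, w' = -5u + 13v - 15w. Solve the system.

u(t) = 2c_1e^(t) - 3c_2e^(-3t) + 3c_3e^(-4t), v(t) = 2c_1e^(t) - 3c_2e^(-3t) + 2c_3e^(-4t), w(t) = c_1e^(t) - 2c_2e^(-3t) + c_3e^(-4t)

Coefficient matrix A = [[-14, 27, -24], [-10, 23, -24], [-5, 13, -15]].
det(A - λI) = 0 gives eigenvalues λ = 1, -3, -4.
For λ=1: eigenvector (2,2,1).
For λ=-3: eigenvector (-3,-3,-2).
For λ=-4: eigenvector (3,2,1).
General solution: c_1e^(t)(2,2,1) + c_2e^(-3t)(-3,-3,-2) + c_3e^(-4t)(3,2,1).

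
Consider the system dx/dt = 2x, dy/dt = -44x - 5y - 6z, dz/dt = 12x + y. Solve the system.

Coefficient matrix A = [[2, 0, 0], [-44, -5, -6], [12, 1, 0]].
det(A - λI) = 0 gives eigenvalues λ = -2, 2, -3.
For λ=-2: eigenvector (0,-2,1).
For λ=2: eigenvector (1,-8,2).
For λ=-3: eigenvector (0,-3,1).
General solution: c_1e^(-2t)(0,-2,1) + c_2e^(2t)(1,-8,2) + c_3e^(-3t)(0,-3,1).

x(t) = c_2e^(2t), y(t) = -2c_1e^(-2t) - 8c_2e^(2t) - 3c_3e^(-3t), z(t) = c_1e^(-2t) + 2c_2e^(2t) + c_3e^(-3t)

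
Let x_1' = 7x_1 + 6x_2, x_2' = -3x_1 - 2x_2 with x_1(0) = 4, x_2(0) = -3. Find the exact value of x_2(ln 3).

A = [[7,6],[-3,-2]]; eigenvalues λ = 1, 4.
Eigenvectors: (1,-1) for λ=1, (-2,1) for λ=4.
From the initial condition, c_1 = 2, c_2 = -1.
x_2(ln 3) = (2)(3^1)(-1) + (-1)(3^4)(1) = -87.

-87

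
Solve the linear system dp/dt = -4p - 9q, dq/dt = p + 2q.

Coefficient matrix A = [[-4, -9], [1, 2]].
Characteristic polynomial det(A - λI) = λ^2 + 2λ + 1 = 0.
Single eigenvalue λ = -1 with algebraic multiplicity 2.
Eigenvector v = (-3,1); generalized eigenvector w with (A-λI)w=v is (1,0).
General solution: e^(-t)[c_1·v + c_2·(t·v + w)].

p(t) = -3c_1e^(-t) - 3c_2te^(-t) + c_2e^(-t), q(t) = c_1e^(-t) + c_2te^(-t)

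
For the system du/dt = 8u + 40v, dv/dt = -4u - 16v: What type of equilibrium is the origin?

A = [[8,40],[-4,-16]]; det(A-λI) = λ^2 + 8λ + 32.
λ = -4 ± 4i: negative real part.

stable spiral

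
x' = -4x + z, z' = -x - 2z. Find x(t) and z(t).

x(t) = -C_1e^(-3t) - C_2te^(-3t) + C_2e^(-3t), z(t) = -C_1e^(-3t) - C_2te^(-3t)

Coefficient matrix A = [[-4, 1], [-1, -2]].
Characteristic polynomial det(A - λI) = λ^2 + 6λ + 9 = 0.
Single eigenvalue λ = -3 with algebraic multiplicity 2.
Eigenvector v = (-1,-1); generalized eigenvector w with (A-λI)w=v is (1,0).
General solution: e^(-3t)[C_1·v + C_2·(t·v + w)].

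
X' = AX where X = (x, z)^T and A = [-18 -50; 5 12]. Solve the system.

x(t) = 3c_1e^(-3t)sin(5t) - c_1e^(-3t)cos(5t) - c_2e^(-3t)sin(5t) - 3c_2e^(-3t)cos(5t), z(t) = -c_1e^(-3t)sin(5t) + c_2e^(-3t)cos(5t)

Coefficient matrix A = [[-18, -50], [5, 12]].
Characteristic polynomial det(A - λI) = λ^2 + 6λ + 34 = 0.
Eigenvalues λ = -3 ± 5i (complex conjugate pair).
For λ=-3+5i: an eigenvector is (-1,0) - i(3,-1) = (-1 - 3i, 0 + i).
A real fundamental pair from Re and Im of e^((-3+5i)t)v: X_1 = e^(-3t)(cos(5t)·(-1,0) + sin(5t)·(3,-1)), X_2 = e^(-3t)(sin(5t)·(-1,0) - cos(5t)·(3,-1)).
General solution: c_1X_1 + c_2X_2.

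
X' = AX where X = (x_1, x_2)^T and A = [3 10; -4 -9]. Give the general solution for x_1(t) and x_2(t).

x_1(t) = K_1e^(-3t)sin(2t) + 2K_1e^(-3t)cos(2t) + 2K_2e^(-3t)sin(2t) - K_2e^(-3t)cos(2t), x_2(t) = -K_1e^(-3t)sin(2t) - K_1e^(-3t)cos(2t) - K_2e^(-3t)sin(2t) + K_2e^(-3t)cos(2t)

Coefficient matrix A = [[3, 10], [-4, -9]].
Characteristic polynomial det(A - λI) = λ^2 + 6λ + 13 = 0.
Eigenvalues λ = -3 ± 2i (complex conjugate pair).
For λ=-3+2i: an eigenvector is (2,-1) - i(1,-1) = (2 - i, -1 + i).
A real fundamental pair from Re and Im of e^((-3+2i)t)v: X_1 = e^(-3t)(cos(2t)·(2,-1) + sin(2t)·(1,-1)), X_2 = e^(-3t)(sin(2t)·(2,-1) - cos(2t)·(1,-1)).
General solution: K_1X_1 + K_2X_2.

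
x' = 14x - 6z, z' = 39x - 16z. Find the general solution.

Coefficient matrix A = [[14, -6], [39, -16]].
Characteristic polynomial det(A - λI) = λ^2 + 2λ + 10 = 0.
Eigenvalues λ = -1 ± 3i (complex conjugate pair).
For λ=-1+3i: an eigenvector is (1,2) - i(1,3) = (1 - i, 2 - 3i).
A real fundamental pair from Re and Im of e^((-1+3i)t)v: X_1 = e^(-t)(cos(3t)·(1,2) + sin(3t)·(1,3)), X_2 = e^(-t)(sin(3t)·(1,2) - cos(3t)·(1,3)).
General solution: C_1X_1 + C_2X_2.

x(t) = C_1e^(-t)sin(3t) + C_1e^(-t)cos(3t) + C_2e^(-t)sin(3t) - C_2e^(-t)cos(3t), z(t) = 3C_1e^(-t)sin(3t) + 2C_1e^(-t)cos(3t) + 2C_2e^(-t)sin(3t) - 3C_2e^(-t)cos(3t)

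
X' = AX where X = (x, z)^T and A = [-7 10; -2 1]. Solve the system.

x(t) = K_1e^(-3t)sin(2t) + 2K_1e^(-3t)cos(2t) + 2K_2e^(-3t)sin(2t) - K_2e^(-3t)cos(2t), z(t) = K_1e^(-3t)cos(2t) + K_2e^(-3t)sin(2t)

Coefficient matrix A = [[-7, 10], [-2, 1]].
Characteristic polynomial det(A - λI) = λ^2 + 6λ + 13 = 0.
Eigenvalues λ = -3 ± 2i (complex conjugate pair).
For λ=-3+2i: an eigenvector is (2,1) - i(1,0) = (2 - i, 1).
A real fundamental pair from Re and Im of e^((-3+2i)t)v: X_1 = e^(-3t)(cos(2t)·(2,1) + sin(2t)·(1,0)), X_2 = e^(-3t)(sin(2t)·(2,1) - cos(2t)·(1,0)).
General solution: K_1X_1 + K_2X_2.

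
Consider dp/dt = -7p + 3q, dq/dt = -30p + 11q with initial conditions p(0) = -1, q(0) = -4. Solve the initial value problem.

p(t) = -e^(2t)sin(3t) - e^(2t)cos(3t), q(t) = -2e^(2t)sin(3t) - 4e^(2t)cos(3t)

Coefficient matrix A = [[-7, 3], [-30, 11]].
Characteristic polynomial det(A - λI) = λ^2 - 4λ + 13 = 0.
Eigenvalues λ = 2 ± 3i (complex conjugate pair).
For λ=2+3i: an eigenvector is (-1,-3) - i(0,1) = (-1, -3 - i).
A real fundamental pair from Re and Im of e^((2+3i)t)v: X_1 = e^(2t)(cos(3t)·(-1,-3) + sin(3t)·(0,1)), X_2 = e^(2t)(sin(3t)·(-1,-3) - cos(3t)·(0,1)).
General solution: C_1X_1 + C_2X_2.
Applying p(0)=-1, q(0)=-4 gives C_1=1, C_2=1.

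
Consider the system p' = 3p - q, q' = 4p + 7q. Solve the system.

p(t) = C_1e^(5t) + C_2te^(5t) + C_2e^(5t), q(t) = -2C_1e^(5t) - 2C_2te^(5t) - 3C_2e^(5t)

Coefficient matrix A = [[3, -1], [4, 7]].
Characteristic polynomial det(A - λI) = λ^2 - 10λ + 25 = 0.
Single eigenvalue λ = 5 with algebraic multiplicity 2.
Eigenvector v = (1,-2); generalized eigenvector w with (A-λI)w=v is (1,-3).
General solution: e^(5t)[C_1·v + C_2·(t·v + w)].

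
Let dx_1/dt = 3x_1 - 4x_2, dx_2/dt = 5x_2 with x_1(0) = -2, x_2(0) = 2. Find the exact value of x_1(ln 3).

A = [[3,-4],[0,5]]; eigenvalues λ = 3, 5.
Eigenvectors: (1,0) for λ=3, (-2,1) for λ=5.
From the initial condition, c_1 = 2, c_2 = 2.
x_1(ln 3) = (2)(3^3)(1) + (2)(3^5)(-2) = -918.

-918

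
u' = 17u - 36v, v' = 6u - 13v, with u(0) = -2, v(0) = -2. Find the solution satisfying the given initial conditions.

u(t) = 6e^(5t) - 8e^(-t), v(t) = 2e^(5t) - 4e^(-t)

Coefficient matrix A = [[17, -36], [6, -13]].
Characteristic polynomial det(A - λI) = λ^2 - 4λ - 5 = 0.
Eigenvalues λ = 5, -1.
For λ=5: (A-λI) row 1 is [12, -36], so an eigenvector is (3, 1).
For λ=-1: (A-λI) row 1 is [18, -36], so an eigenvector is (2, 1).
General solution: K_1e^(5t)(3,1) + K_2e^(-t)(2,1).
Applying u(0)=-2, v(0)=-2 gives K_1=2, K_2=-4.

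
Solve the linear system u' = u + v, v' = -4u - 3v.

u(t) = c_1e^(-t) + c_2te^(-t) - c_2e^(-t), v(t) = -2c_1e^(-t) - 2c_2te^(-t) + 3c_2e^(-t)

Coefficient matrix A = [[1, 1], [-4, -3]].
Characteristic polynomial det(A - λI) = λ^2 + 2λ + 1 = 0.
Single eigenvalue λ = -1 with algebraic multiplicity 2.
Eigenvector v = (1,-2); generalized eigenvector w with (A-λI)w=v is (-1,3).
General solution: e^(-t)[c_1·v + c_2·(t·v + w)].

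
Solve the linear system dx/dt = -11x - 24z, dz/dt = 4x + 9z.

Coefficient matrix A = [[-11, -24], [4, 9]].
Characteristic polynomial det(A - λI) = λ^2 + 2λ - 3 = 0.
Eigenvalues λ = -3, 1.
For λ=-3: (A-λI) row 1 is [-8, -24], so an eigenvector is (3, -1).
For λ=1: (A-λI) row 1 is [-12, -24], so an eigenvector is (2, -1).
General solution: C_1e^(-3t)(3,-1) + C_2e^(t)(2,-1).

x(t) = 3C_1e^(-3t) + 2C_2e^(t), z(t) = -C_1e^(-3t) - C_2e^(t)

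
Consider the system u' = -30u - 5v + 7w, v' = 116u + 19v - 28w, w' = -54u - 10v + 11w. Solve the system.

u(t) = C_1e^(-t) - C_2e^(4t) - C_3e^(-3t), v(t) = -3C_1e^(-t) + 4C_2e^(4t) + 4C_3e^(-3t), w(t) = 2C_1e^(-t) - 2C_2e^(4t) - C_3e^(-3t)

Coefficient matrix A = [[-30, -5, 7], [116, 19, -28], [-54, -10, 11]].
det(A - λI) = 0 gives eigenvalues λ = -1, 4, -3.
For λ=-1: eigenvector (1,-3,2).
For λ=4: eigenvector (-1,4,-2).
For λ=-3: eigenvector (-1,4,-1).
General solution: C_1e^(-t)(1,-3,2) + C_2e^(4t)(-1,4,-2) + C_3e^(-3t)(-1,4,-1).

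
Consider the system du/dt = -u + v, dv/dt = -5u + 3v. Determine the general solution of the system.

u(t) = C_1e^(t)cos(t) + C_2e^(t)sin(t), v(t) = -C_1e^(t)sin(t) + 2C_1e^(t)cos(t) + 2C_2e^(t)sin(t) + C_2e^(t)cos(t)

Coefficient matrix A = [[-1, 1], [-5, 3]].
Characteristic polynomial det(A - λI) = λ^2 - 2λ + 2 = 0.
Eigenvalues λ = 1 ± i (complex conjugate pair).
For λ=1+i: an eigenvector is (1,2) - i(0,-1) = (1, 2 + i).
A real fundamental pair from Re and Im of e^((1+i)t)v: X_1 = e^(t)(cos(t)·(1,2) + sin(t)·(0,-1)), X_2 = e^(t)(sin(t)·(1,2) - cos(t)·(0,-1)).
General solution: C_1X_1 + C_2X_2.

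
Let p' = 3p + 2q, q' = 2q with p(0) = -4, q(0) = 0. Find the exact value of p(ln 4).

-256

A = [[3,2],[0,2]]; eigenvalues λ = 2, 3.
Eigenvectors: (2,-1) for λ=2, (1,0) for λ=3.
From the initial condition, c_1 = 0, c_2 = -4.
p(ln 4) = (0)(4^2)(2) + (-4)(4^3)(1) = -256.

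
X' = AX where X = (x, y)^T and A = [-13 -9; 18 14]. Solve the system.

x(t) = -C_1e^(5t) - C_2e^(-4t), y(t) = 2C_1e^(5t) + C_2e^(-4t)

Coefficient matrix A = [[-13, -9], [18, 14]].
Characteristic polynomial det(A - λI) = λ^2 - λ - 20 = 0.
Eigenvalues λ = 5, -4.
For λ=5: (A-λI) row 1 is [-18, -9], so an eigenvector is (-1, 2).
For λ=-4: (A-λI) row 1 is [-9, -9], so an eigenvector is (-1, 1).
General solution: C_1e^(5t)(-1,2) + C_2e^(-4t)(-1,1).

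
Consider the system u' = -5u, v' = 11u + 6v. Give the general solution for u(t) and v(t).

u(t) = -c_1e^(-5t), v(t) = c_1e^(-5t) - c_2e^(6t)

Coefficient matrix A = [[-5, 0], [11, 6]].
Characteristic polynomial det(A - λI) = λ^2 - λ - 30 = 0.
Eigenvalues λ = -5, 6.
For λ=-5: (A-λI) row 2 is [11, 11], so an eigenvector is (-1, 1).
For λ=6: (A-λI) row 1 is [-11, 0], so an eigenvector is (0, -1).
General solution: c_1e^(-5t)(-1,1) + c_2e^(6t)(0,-1).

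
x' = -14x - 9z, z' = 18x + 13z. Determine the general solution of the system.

Coefficient matrix A = [[-14, -9], [18, 13]].
Characteristic polynomial det(A - λI) = λ^2 + λ - 20 = 0.
Eigenvalues λ = 4, -5.
For λ=4: (A-λI) row 1 is [-18, -9], so an eigenvector is (-1, 2).
For λ=-5: (A-λI) row 1 is [-9, -9], so an eigenvector is (1, -1).
General solution: c_1e^(4t)(-1,2) + c_2e^(-5t)(1,-1).

x(t) = -c_1e^(4t) + c_2e^(-5t), z(t) = 2c_1e^(4t) - c_2e^(-5t)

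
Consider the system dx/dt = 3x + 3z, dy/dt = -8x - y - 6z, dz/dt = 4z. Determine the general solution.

Coefficient matrix A = [[3, 0, 3], [-8, -1, -6], [0, 0, 4]].
det(A - λI) = 0 gives eigenvalues λ = 4, -1, 3.
For λ=4: eigenvector (3,-6,1).
For λ=-1: eigenvector (0,1,0).
For λ=3: eigenvector (1,-2,0).
General solution: K_1e^(4t)(3,-6,1) + K_2e^(-t)(0,1,0) + K_3e^(3t)(1,-2,0).

x(t) = 3K_1e^(4t) + K_3e^(3t), y(t) = -6K_1e^(4t) + K_2e^(-t) - 2K_3e^(3t), z(t) = K_1e^(4t)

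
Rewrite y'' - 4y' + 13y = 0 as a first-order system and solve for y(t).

Let x_1 = y, x_2 = y'. Then x_1' = x_2 and x_2' = -13x_1 + 4x_2.
A = [[0,1],[-13,4]]; det(A-λI) = λ^2 - 4λ + 13.
Eigenvalues λ = 2 ± 3i.

y(t) = c_1e^(2t)cos(3t) + c_2e^(2t)sin(3t)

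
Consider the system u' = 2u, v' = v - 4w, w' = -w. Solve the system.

u(t) = C_1e^(2t), v(t) = 2C_2e^(-t) + C_3e^(t), w(t) = C_2e^(-t)

Coefficient matrix A = [[2, 0, 0], [0, 1, -4], [0, 0, -1]].
det(A - λI) = 0 gives eigenvalues λ = 2, -1, 1.
For λ=2: eigenvector (1,0,0).
For λ=-1: eigenvector (0,2,1).
For λ=1: eigenvector (0,1,0).
General solution: C_1e^(2t)(1,0,0) + C_2e^(-t)(0,2,1) + C_3e^(t)(0,1,0).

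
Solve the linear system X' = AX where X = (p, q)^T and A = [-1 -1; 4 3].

p(t) = -C_1e^(t) - C_2te^(t) + 2C_2e^(t), q(t) = 2C_1e^(t) + 2C_2te^(t) - 3C_2e^(t)

Coefficient matrix A = [[-1, -1], [4, 3]].
Characteristic polynomial det(A - λI) = λ^2 - 2λ + 1 = 0.
Single eigenvalue λ = 1 with algebraic multiplicity 2.
Eigenvector v = (-1,2); generalized eigenvector w with (A-λI)w=v is (2,-3).
General solution: e^(t)[C_1·v + C_2·(t·v + w)].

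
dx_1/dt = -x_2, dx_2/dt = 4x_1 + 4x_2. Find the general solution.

Coefficient matrix A = [[0, -1], [4, 4]].
Characteristic polynomial det(A - λI) = λ^2 - 4λ + 4 = 0.
Single eigenvalue λ = 2 with algebraic multiplicity 2.
Eigenvector v = (-1,2); generalized eigenvector w with (A-λI)w=v is (-1,3).
General solution: e^(2t)[C_1·v + C_2·(t·v + w)].

x_1(t) = -C_1e^(2t) - C_2te^(2t) - C_2e^(2t), x_2(t) = 2C_1e^(2t) + 2C_2te^(2t) + 3C_2e^(2t)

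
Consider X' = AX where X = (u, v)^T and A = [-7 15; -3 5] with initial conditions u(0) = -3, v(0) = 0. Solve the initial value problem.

u(t) = 6e^(-t)sin(3t) - 3e^(-t)cos(3t), v(t) = 3e^(-t)sin(3t)

Coefficient matrix A = [[-7, 15], [-3, 5]].
Characteristic polynomial det(A - λI) = λ^2 + 2λ + 10 = 0.
Eigenvalues λ = -1 ± 3i (complex conjugate pair).
For λ=-1+3i: an eigenvector is (1,0) - i(-2,-1) = (1 + 2i, 0 + i).
A real fundamental pair from Re and Im of e^((-1+3i)t)v: X_1 = e^(-t)(cos(3t)·(1,0) + sin(3t)·(-2,-1)), X_2 = e^(-t)(sin(3t)·(1,0) - cos(3t)·(-2,-1)).
General solution: c_1X_1 + c_2X_2.
Applying u(0)=-3, v(0)=0 gives c_1=-3, c_2=0.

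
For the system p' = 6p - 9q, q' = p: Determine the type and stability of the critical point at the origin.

A = [[6,-9],[1,0]]; det(A-λI) = λ^2 - 6λ + 9.
repeated λ = 3 with a single eigenvector.

unstable improper node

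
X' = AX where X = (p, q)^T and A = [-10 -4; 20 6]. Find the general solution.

p(t) = c_1e^(-2t)sin(4t) - c_2e^(-2t)cos(4t), q(t) = -2c_1e^(-2t)sin(4t) - c_1e^(-2t)cos(4t) - c_2e^(-2t)sin(4t) + 2c_2e^(-2t)cos(4t)

Coefficient matrix A = [[-10, -4], [20, 6]].
Characteristic polynomial det(A - λI) = λ^2 + 4λ + 20 = 0.
Eigenvalues λ = -2 ± 4i (complex conjugate pair).
For λ=-2+4i: an eigenvector is (0,-1) - i(1,-2) = (0 - i, -1 + 2i).
A real fundamental pair from Re and Im of e^((-2+4i)t)v: X_1 = e^(-2t)(cos(4t)·(0,-1) + sin(4t)·(1,-2)), X_2 = e^(-2t)(sin(4t)·(0,-1) - cos(4t)·(1,-2)).
General solution: c_1X_1 + c_2X_2.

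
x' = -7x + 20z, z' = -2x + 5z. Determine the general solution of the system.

Coefficient matrix A = [[-7, 20], [-2, 5]].
Characteristic polynomial det(A - λI) = λ^2 + 2λ + 5 = 0.
Eigenvalues λ = -1 ± 2i (complex conjugate pair).
For λ=-1+2i: an eigenvector is (1,0) - i(-3,-1) = (1 + 3i, 0 + i).
A real fundamental pair from Re and Im of e^((-1+2i)t)v: X_1 = e^(-t)(cos(2t)·(1,0) + sin(2t)·(-3,-1)), X_2 = e^(-t)(sin(2t)·(1,0) - cos(2t)·(-3,-1)).
General solution: c_1X_1 + c_2X_2.

x(t) = -3c_1e^(-t)sin(2t) + c_1e^(-t)cos(2t) + c_2e^(-t)sin(2t) + 3c_2e^(-t)cos(2t), z(t) = -c_1e^(-t)sin(2t) + c_2e^(-t)cos(2t)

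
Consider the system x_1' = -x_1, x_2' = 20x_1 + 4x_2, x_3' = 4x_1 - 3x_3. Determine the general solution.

Coefficient matrix A = [[-1, 0, 0], [20, 4, 0], [4, 0, -3]].
det(A - λI) = 0 gives eigenvalues λ = -1, 4, -3.
For λ=-1: eigenvector (1,-4,2).
For λ=4: eigenvector (0,1,0).
For λ=-3: eigenvector (0,0,1).
General solution: K_1e^(-t)(1,-4,2) + K_2e^(4t)(0,1,0) + K_3e^(-3t)(0,0,1).

x_1(t) = K_1e^(-t), x_2(t) = -4K_1e^(-t) + K_2e^(4t), x_3(t) = 2K_1e^(-t) + K_3e^(-3t)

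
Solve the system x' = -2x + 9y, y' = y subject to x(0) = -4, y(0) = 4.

x(t) = 12e^(t) - 16e^(-2t), y(t) = 4e^(t)

Coefficient matrix A = [[-2, 9], [0, 1]].
Characteristic polynomial det(A - λI) = λ^2 + λ - 2 = 0.
Eigenvalues λ = -2, 1.
For λ=-2: (A-λI) row 1 is [0, 9], so an eigenvector is (-1, 0).
For λ=1: (A-λI) row 1 is [-3, 9], so an eigenvector is (-3, -1).
General solution: K_1e^(-2t)(-1,0) + K_2e^(t)(-3,-1).
Applying x(0)=-4, y(0)=4 gives K_1=16, K_2=-4.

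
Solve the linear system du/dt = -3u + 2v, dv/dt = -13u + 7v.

Coefficient matrix A = [[-3, 2], [-13, 7]].
Characteristic polynomial det(A - λI) = λ^2 - 4λ + 5 = 0.
Eigenvalues λ = 2 ± i (complex conjugate pair).
For λ=2+i: an eigenvector is (-1,-2) - i(1,3) = (-1 - i, -2 - 3i).
A real fundamental pair from Re and Im of e^((2+i)t)v: X_1 = e^(2t)(cos(t)·(-1,-2) + sin(t)·(1,3)), X_2 = e^(2t)(sin(t)·(-1,-2) - cos(t)·(1,3)).
General solution: K_1X_1 + K_2X_2.

u(t) = K_1e^(2t)sin(t) - K_1e^(2t)cos(t) - K_2e^(2t)sin(t) - K_2e^(2t)cos(t), v(t) = 3K_1e^(2t)sin(t) - 2K_1e^(2t)cos(t) - 2K_2e^(2t)sin(t) - 3K_2e^(2t)cos(t)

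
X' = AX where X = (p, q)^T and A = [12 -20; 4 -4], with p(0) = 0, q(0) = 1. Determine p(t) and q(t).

p(t) = -5e^(4t)sin(4t), q(t) = -2e^(4t)sin(4t) + e^(4t)cos(4t)

Coefficient matrix A = [[12, -20], [4, -4]].
Characteristic polynomial det(A - λI) = λ^2 - 8λ + 32 = 0.
Eigenvalues λ = 4 ± 4i (complex conjugate pair).
For λ=4+4i: an eigenvector is (1,0) - i(2,1) = (1 - 2i, 0 - i).
A real fundamental pair from Re and Im of e^((4+4i)t)v: X_1 = e^(4t)(cos(4t)·(1,0) + sin(4t)·(2,1)), X_2 = e^(4t)(sin(4t)·(1,0) - cos(4t)·(2,1)).
General solution: K_1X_1 + K_2X_2.
Applying p(0)=0, q(0)=1 gives K_1=-2, K_2=-1.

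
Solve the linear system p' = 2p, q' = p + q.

p(t) = C_1e^(2t), q(t) = C_1e^(2t) - C_2e^(t)

Coefficient matrix A = [[2, 0], [1, 1]].
Characteristic polynomial det(A - λI) = λ^2 - 3λ + 2 = 0.
Eigenvalues λ = 2, 1.
For λ=2: (A-λI) row 2 is [1, -1], so an eigenvector is (1, 1).
For λ=1: (A-λI) row 1 is [1, 0], so an eigenvector is (0, -1).
General solution: C_1e^(2t)(1,1) + C_2e^(t)(0,-1).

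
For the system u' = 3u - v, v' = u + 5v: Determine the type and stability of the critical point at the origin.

unstable improper node

A = [[3,-1],[1,5]]; det(A-λI) = λ^2 - 8λ + 16.
repeated λ = 4 with a single eigenvector.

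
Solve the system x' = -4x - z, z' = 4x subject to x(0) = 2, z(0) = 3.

Coefficient matrix A = [[-4, -1], [4, 0]].
Characteristic polynomial det(A - λI) = λ^2 + 4λ + 4 = 0.
Single eigenvalue λ = -2 with algebraic multiplicity 2.
Eigenvector v = (1,-2); generalized eigenvector w with (A-λI)w=v is (-2,3).
General solution: e^(-2t)[K_1·v + K_2·(t·v + w)].
Applying x(0)=2, z(0)=3 gives K_1=-12, K_2=-7.

x(t) = -7te^(-2t) + 2e^(-2t), z(t) = 14te^(-2t) + 3e^(-2t)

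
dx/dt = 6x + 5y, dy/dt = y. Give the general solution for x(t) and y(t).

Coefficient matrix A = [[6, 5], [0, 1]].
Characteristic polynomial det(A - λI) = λ^2 - 7λ + 6 = 0.
Eigenvalues λ = 6, 1.
For λ=6: (A-λI) row 1 is [0, 5], so an eigenvector is (-1, 0).
For λ=1: (A-λI) row 1 is [5, 5], so an eigenvector is (1, -1).
General solution: K_1e^(6t)(-1,0) + K_2e^(t)(1,-1).

x(t) = -K_1e^(6t) + K_2e^(t), y(t) = -K_2e^(t)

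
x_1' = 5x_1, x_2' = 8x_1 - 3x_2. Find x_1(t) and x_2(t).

Coefficient matrix A = [[5, 0], [8, -3]].
Characteristic polynomial det(A - λI) = λ^2 - 2λ - 15 = 0.
Eigenvalues λ = 5, -3.
For λ=5: (A-λI) row 2 is [8, -8], so an eigenvector is (-1, -1).
For λ=-3: (A-λI) row 1 is [8, 0], so an eigenvector is (0, 1).
General solution: K_1e^(5t)(-1,-1) + K_2e^(-3t)(0,1).

x_1(t) = -K_1e^(5t), x_2(t) = -K_1e^(5t) + K_2e^(-3t)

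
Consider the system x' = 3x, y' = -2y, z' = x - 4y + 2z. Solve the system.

Coefficient matrix A = [[3, 0, 0], [0, -2, 0], [1, -4, 2]].
det(A - λI) = 0 gives eigenvalues λ = 3, 2, -2.
For λ=3: eigenvector (1,0,1).
For λ=2: eigenvector (0,0,1).
For λ=-2: eigenvector (0,1,1).
General solution: K_1e^(3t)(1,0,1) + K_2e^(2t)(0,0,1) + K_3e^(-2t)(0,1,1).

x(t) = K_1e^(3t), y(t) = K_3e^(-2t), z(t) = K_1e^(3t) + K_2e^(2t) + K_3e^(-2t)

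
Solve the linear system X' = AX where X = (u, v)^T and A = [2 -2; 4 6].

Coefficient matrix A = [[2, -2], [4, 6]].
Characteristic polynomial det(A - λI) = λ^2 - 8λ + 20 = 0.
Eigenvalues λ = 4 ± 2i (complex conjugate pair).
For λ=4+2i: an eigenvector is (0,1) - i(-1,1) = (0 + i, 1 - i).
A real fundamental pair from Re and Im of e^((4+2i)t)v: X_1 = e^(4t)(cos(2t)·(0,1) + sin(2t)·(-1,1)), X_2 = e^(4t)(sin(2t)·(0,1) - cos(2t)·(-1,1)).
General solution: C_1X_1 + C_2X_2.

u(t) = -C_1e^(4t)sin(2t) + C_2e^(4t)cos(2t), v(t) = C_1e^(4t)sin(2t) + C_1e^(4t)cos(2t) + C_2e^(4t)sin(2t) - C_2e^(4t)cos(2t)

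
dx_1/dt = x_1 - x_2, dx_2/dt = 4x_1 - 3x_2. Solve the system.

x_1(t) = -K_1e^(-t) - K_2te^(-t) - 2K_2e^(-t), x_2(t) = -2K_1e^(-t) - 2K_2te^(-t) - 3K_2e^(-t)

Coefficient matrix A = [[1, -1], [4, -3]].
Characteristic polynomial det(A - λI) = λ^2 + 2λ + 1 = 0.
Single eigenvalue λ = -1 with algebraic multiplicity 2.
Eigenvector v = (-1,-2); generalized eigenvector w with (A-λI)w=v is (-2,-3).
General solution: e^(-t)[K_1·v + K_2·(t·v + w)].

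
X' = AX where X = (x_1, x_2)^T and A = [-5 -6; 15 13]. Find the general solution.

x_1(t) = -C_1e^(4t)sin(3t) + C_1e^(4t)cos(3t) + C_2e^(4t)sin(3t) + C_2e^(4t)cos(3t), x_2(t) = 2C_1e^(4t)sin(3t) - C_1e^(4t)cos(3t) - C_2e^(4t)sin(3t) - 2C_2e^(4t)cos(3t)

Coefficient matrix A = [[-5, -6], [15, 13]].
Characteristic polynomial det(A - λI) = λ^2 - 8λ + 25 = 0.
Eigenvalues λ = 4 ± 3i (complex conjugate pair).
For λ=4+3i: an eigenvector is (1,-1) - i(-1,2) = (1 + i, -1 - 2i).
A real fundamental pair from Re and Im of e^((4+3i)t)v: X_1 = e^(4t)(cos(3t)·(1,-1) + sin(3t)·(-1,2)), X_2 = e^(4t)(sin(3t)·(1,-1) - cos(3t)·(-1,2)).
General solution: C_1X_1 + C_2X_2.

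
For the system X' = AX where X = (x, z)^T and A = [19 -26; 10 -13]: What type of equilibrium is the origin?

unstable spiral

A = [[19,-26],[10,-13]]; det(A-λI) = λ^2 - 6λ + 13.
λ = 3 ± 2i: positive real part.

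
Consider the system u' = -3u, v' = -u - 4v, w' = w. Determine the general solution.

u(t) = C_1e^(-3t), v(t) = -C_1e^(-3t) + C_3e^(-4t), w(t) = C_2e^(t)

Coefficient matrix A = [[-3, 0, 0], [-1, -4, 0], [0, 0, 1]].
det(A - λI) = 0 gives eigenvalues λ = -3, 1, -4.
For λ=-3: eigenvector (1,-1,0).
For λ=1: eigenvector (0,0,1).
For λ=-4: eigenvector (0,1,0).
General solution: C_1e^(-3t)(1,-1,0) + C_2e^(t)(0,0,1) + C_3e^(-4t)(0,1,0).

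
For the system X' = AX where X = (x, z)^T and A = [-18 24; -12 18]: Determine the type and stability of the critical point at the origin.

saddle

A = [[-18,24],[-12,18]]; det(A-λI) = λ^2 - 36.
λ = 6, -6: opposite signs.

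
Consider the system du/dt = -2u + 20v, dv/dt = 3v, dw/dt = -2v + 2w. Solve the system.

Coefficient matrix A = [[-2, 20, 0], [0, 3, 0], [0, -2, 2]].
det(A - λI) = 0 gives eigenvalues λ = -2, 3, 2.
For λ=-2: eigenvector (1,0,0).
For λ=3: eigenvector (4,1,-2).
For λ=2: eigenvector (0,0,1).
General solution: c_1e^(-2t)(1,0,0) + c_2e^(3t)(4,1,-2) + c_3e^(2t)(0,0,1).

u(t) = c_1e^(-2t) + 4c_2e^(3t), v(t) = c_2e^(3t), w(t) = -2c_2e^(3t) + c_3e^(2t)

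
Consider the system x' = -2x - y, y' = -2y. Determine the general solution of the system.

Coefficient matrix A = [[-2, -1], [0, -2]].
Characteristic polynomial det(A - λI) = λ^2 + 4λ + 4 = 0.
Single eigenvalue λ = -2 with algebraic multiplicity 2.
Eigenvector v = (1,0); generalized eigenvector w with (A-λI)w=v is (-2,-1).
General solution: e^(-2t)[C_1·v + C_2·(t·v + w)].

x(t) = C_1e^(-2t) + C_2te^(-2t) - 2C_2e^(-2t), y(t) = -C_2e^(-2t)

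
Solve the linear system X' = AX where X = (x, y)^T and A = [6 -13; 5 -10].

x(t) = 2K_1e^(-2t)sin(t) - 3K_1e^(-2t)cos(t) - 3K_2e^(-2t)sin(t) - 2K_2e^(-2t)cos(t), y(t) = K_1e^(-2t)sin(t) - 2K_1e^(-2t)cos(t) - 2K_2e^(-2t)sin(t) - K_2e^(-2t)cos(t)

Coefficient matrix A = [[6, -13], [5, -10]].
Characteristic polynomial det(A - λI) = λ^2 + 4λ + 5 = 0.
Eigenvalues λ = -2 ± i (complex conjugate pair).
For λ=-2+i: an eigenvector is (-3,-2) - i(2,1) = (-3 - 2i, -2 - i).
A real fundamental pair from Re and Im of e^((-2+i)t)v: X_1 = e^(-2t)(cos(t)·(-3,-2) + sin(t)·(2,1)), X_2 = e^(-2t)(sin(t)·(-3,-2) - cos(t)·(2,1)).
General solution: K_1X_1 + K_2X_2.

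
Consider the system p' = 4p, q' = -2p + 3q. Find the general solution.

p(t) = -K_2e^(4t), q(t) = -K_1e^(3t) + 2K_2e^(4t)

Coefficient matrix A = [[4, 0], [-2, 3]].
Characteristic polynomial det(A - λI) = λ^2 - 7λ + 12 = 0.
Eigenvalues λ = 3, 4.
For λ=3: (A-λI) row 1 is [1, 0], so an eigenvector is (0, -1).
For λ=4: (A-λI) row 2 is [-2, -1], so an eigenvector is (-1, 2).
General solution: K_1e^(3t)(0,-1) + K_2e^(4t)(-1,2).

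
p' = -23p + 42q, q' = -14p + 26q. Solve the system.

Coefficient matrix A = [[-23, 42], [-14, 26]].
Characteristic polynomial det(A - λI) = λ^2 - 3λ - 10 = 0.
Eigenvalues λ = 5, -2.
For λ=5: (A-λI) row 1 is [-28, 42], so an eigenvector is (3, 2).
For λ=-2: (A-λI) row 1 is [-21, 42], so an eigenvector is (2, 1).
General solution: C_1e^(5t)(3,2) + C_2e^(-2t)(2,1).

p(t) = 3C_1e^(5t) + 2C_2e^(-2t), q(t) = 2C_1e^(5t) + C_2e^(-2t)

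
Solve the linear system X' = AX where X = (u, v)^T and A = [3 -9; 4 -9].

Coefficient matrix A = [[3, -9], [4, -9]].
Characteristic polynomial det(A - λI) = λ^2 + 6λ + 9 = 0.
Single eigenvalue λ = -3 with algebraic multiplicity 2.
Eigenvector v = (-3,-2); generalized eigenvector w with (A-λI)w=v is (-2,-1).
General solution: e^(-3t)[C_1·v + C_2·(t·v + w)].

u(t) = -3C_1e^(-3t) - 3C_2te^(-3t) - 2C_2e^(-3t), v(t) = -2C_1e^(-3t) - 2C_2te^(-3t) - C_2e^(-3t)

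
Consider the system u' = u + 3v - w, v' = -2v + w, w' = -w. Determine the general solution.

u(t) = K_1e^(-2t) + K_2e^(t) - K_3e^(-t), v(t) = -K_1e^(-2t) + K_3e^(-t), w(t) = K_3e^(-t)

Coefficient matrix A = [[1, 3, -1], [0, -2, 1], [0, 0, -1]].
det(A - λI) = 0 gives eigenvalues λ = -2, 1, -1.
For λ=-2: eigenvector (1,-1,0).
For λ=1: eigenvector (1,0,0).
For λ=-1: eigenvector (-1,1,1).
General solution: K_1e^(-2t)(1,-1,0) + K_2e^(t)(1,0,0) + K_3e^(-t)(-1,1,1).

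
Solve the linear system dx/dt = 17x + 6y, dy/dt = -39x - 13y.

Coefficient matrix A = [[17, 6], [-39, -13]].
Characteristic polynomial det(A - λI) = λ^2 - 4λ + 13 = 0.
Eigenvalues λ = 2 ± 3i (complex conjugate pair).
For λ=2+3i: an eigenvector is (-1,2) - i(-1,3) = (-1 + i, 2 - 3i).
A real fundamental pair from Re and Im of e^((2+3i)t)v: X_1 = e^(2t)(cos(3t)·(-1,2) + sin(3t)·(-1,3)), X_2 = e^(2t)(sin(3t)·(-1,2) - cos(3t)·(-1,3)).
General solution: c_1X_1 + c_2X_2.

x(t) = -c_1e^(2t)sin(3t) - c_1e^(2t)cos(3t) - c_2e^(2t)sin(3t) + c_2e^(2t)cos(3t), y(t) = 3c_1e^(2t)sin(3t) + 2c_1e^(2t)cos(3t) + 2c_2e^(2t)sin(3t) - 3c_2e^(2t)cos(3t)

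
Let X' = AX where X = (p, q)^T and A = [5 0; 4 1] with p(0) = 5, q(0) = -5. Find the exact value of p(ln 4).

A = [[5,0],[4,1]]; eigenvalues λ = 5, 1.
Eigenvectors: (1,1) for λ=5, (0,-1) for λ=1.
From the initial condition, c_1 = 5, c_2 = 10.
p(ln 4) = (5)(4^5)(1) + (10)(4^1)(0) = 5120.

5120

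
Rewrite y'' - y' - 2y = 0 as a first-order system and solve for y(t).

y(t) = c_1e^(-t) + c_2e^(2t)

Let x_1 = y, x_2 = y'. Then x_1' = x_2 and x_2' = 2x_1 + x_2.
A = [[0,1],[2,1]]; det(A-λI) = λ^2 - λ - 2.
Eigenvalues λ = -1, 2 with eigenvectors (1,-1), (1,2).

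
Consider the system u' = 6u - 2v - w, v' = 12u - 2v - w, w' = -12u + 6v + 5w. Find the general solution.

Coefficient matrix A = [[6, -2, -1], [12, -2, -1], [-12, 6, 5]].
det(A - λI) = 0 gives eigenvalues λ = 3, 4, 2.
For λ=3: eigenvector (1,3,-3).
For λ=4: eigenvector (-2,-5,6).
For λ=2: eigenvector (-1,-4,4).
General solution: C_1e^(3t)(1,3,-3) + C_2e^(4t)(-2,-5,6) + C_3e^(2t)(-1,-4,4).

u(t) = C_1e^(3t) - 2C_2e^(4t) - C_3e^(2t), v(t) = 3C_1e^(3t) - 5C_2e^(4t) - 4C_3e^(2t), w(t) = -3C_1e^(3t) + 6C_2e^(4t) + 4C_3e^(2t)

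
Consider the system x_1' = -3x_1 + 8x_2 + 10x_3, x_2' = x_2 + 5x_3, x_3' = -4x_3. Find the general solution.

Coefficient matrix A = [[-3, 8, 10], [0, 1, 5], [0, 0, -4]].
det(A - λI) = 0 gives eigenvalues λ = -3, 1, -4.
For λ=-3: eigenvector (1,0,0).
For λ=1: eigenvector (2,1,0).
For λ=-4: eigenvector (-2,-1,1).
General solution: c_1e^(-3t)(1,0,0) + c_2e^(t)(2,1,0) + c_3e^(-4t)(-2,-1,1).

x_1(t) = c_1e^(-3t) + 2c_2e^(t) - 2c_3e^(-4t), x_2(t) = c_2e^(t) - c_3e^(-4t), x_3(t) = c_3e^(-4t)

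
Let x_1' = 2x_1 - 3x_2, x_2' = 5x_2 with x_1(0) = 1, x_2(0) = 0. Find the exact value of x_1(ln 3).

A = [[2,-3],[0,5]]; eigenvalues λ = 5, 2.
Eigenvectors: (-1,1) for λ=5, (-1,0) for λ=2.
From the initial condition, c_1 = 0, c_2 = -1.
x_1(ln 3) = (0)(3^5)(-1) + (-1)(3^2)(-1) = 9.

9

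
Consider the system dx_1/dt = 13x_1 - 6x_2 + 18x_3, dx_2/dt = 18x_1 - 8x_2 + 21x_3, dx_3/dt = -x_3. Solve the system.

Coefficient matrix A = [[13, -6, 18], [18, -8, 21], [0, 0, -1]].
det(A - λI) = 0 gives eigenvalues λ = 4, 1, -1.
For λ=4: eigenvector (-2,-3,0).
For λ=1: eigenvector (1,2,0).
For λ=-1: eigenvector (0,3,1).
General solution: c_1e^(4t)(-2,-3,0) + c_2e^(t)(1,2,0) + c_3e^(-t)(0,3,1).

x_1(t) = -2c_1e^(4t) + c_2e^(t), x_2(t) = -3c_1e^(4t) + 2c_2e^(t) + 3c_3e^(-t), x_3(t) = c_3e^(-t)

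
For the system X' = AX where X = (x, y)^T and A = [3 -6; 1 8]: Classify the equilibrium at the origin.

A = [[3,-6],[1,8]]; det(A-λI) = λ^2 - 11λ + 30.
λ = 6, 5: both positive.

unstable node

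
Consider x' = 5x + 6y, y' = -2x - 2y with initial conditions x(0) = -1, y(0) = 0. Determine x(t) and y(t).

Coefficient matrix A = [[5, 6], [-2, -2]].
Characteristic polynomial det(A - λI) = λ^2 - 3λ + 2 = 0.
Eigenvalues λ = 2, 1.
For λ=2: (A-λI) row 1 is [3, 6], so an eigenvector is (2, -1).
For λ=1: (A-λI) row 1 is [4, 6], so an eigenvector is (3, -2).
General solution: K_1e^(2t)(2,-1) + K_2e^(t)(3,-2).
Applying x(0)=-1, y(0)=0 gives K_1=-2, K_2=1.

x(t) = -4e^(2t) + 3e^(t), y(t) = 2e^(2t) - 2e^(t)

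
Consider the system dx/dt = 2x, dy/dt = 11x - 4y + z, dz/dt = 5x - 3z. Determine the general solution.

Coefficient matrix A = [[2, 0, 0], [11, -4, 1], [5, 0, -3]].
det(A - λI) = 0 gives eigenvalues λ = 2, -4, -3.
For λ=2: eigenvector (1,2,1).
For λ=-4: eigenvector (0,1,0).
For λ=-3: eigenvector (0,1,1).
General solution: c_1e^(2t)(1,2,1) + c_2e^(-4t)(0,1,0) + c_3e^(-3t)(0,1,1).

x(t) = c_1e^(2t), y(t) = 2c_1e^(2t) + c_2e^(-4t) + c_3e^(-3t), z(t) = c_1e^(2t) + c_3e^(-3t)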